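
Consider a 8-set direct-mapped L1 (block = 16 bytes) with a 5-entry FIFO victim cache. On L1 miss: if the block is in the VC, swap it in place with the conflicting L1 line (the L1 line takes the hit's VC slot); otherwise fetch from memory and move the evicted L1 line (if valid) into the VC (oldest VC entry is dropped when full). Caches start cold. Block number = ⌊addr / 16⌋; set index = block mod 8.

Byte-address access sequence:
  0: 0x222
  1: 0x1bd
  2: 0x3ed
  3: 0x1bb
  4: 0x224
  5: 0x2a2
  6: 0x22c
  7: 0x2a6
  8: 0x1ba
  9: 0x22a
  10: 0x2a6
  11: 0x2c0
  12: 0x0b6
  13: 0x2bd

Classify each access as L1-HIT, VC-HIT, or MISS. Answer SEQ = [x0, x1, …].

  [0] addr=0x222 blk=34 s=2: MISS | VC []
  [1] addr=0x1bd blk=27 s=3: MISS | VC []
  [2] addr=0x3ed blk=62 s=6: MISS | VC []
  [3] addr=0x1bb blk=27 s=3: L1-HIT | VC []
  [4] addr=0x224 blk=34 s=2: L1-HIT | VC []
  [5] addr=0x2a2 blk=42 s=2: MISS | VC [34]
  [6] addr=0x22c blk=34 s=2: VC-HIT | VC [42]
  [7] addr=0x2a6 blk=42 s=2: VC-HIT | VC [34]
  [8] addr=0x1ba blk=27 s=3: L1-HIT | VC [34]
  [9] addr=0x22a blk=34 s=2: VC-HIT | VC [42]
  [10] addr=0x2a6 blk=42 s=2: VC-HIT | VC [34]
  [11] addr=0x2c0 blk=44 s=4: MISS | VC [34]
  [12] addr=0xb6 blk=11 s=3: MISS | VC [34, 27]
  [13] addr=0x2bd blk=43 s=3: MISS | VC [34, 27, 11]

SEQ = [MISS, MISS, MISS, L1-HIT, L1-HIT, MISS, VC-HIT, VC-HIT, L1-HIT, VC-HIT, VC-HIT, MISS, MISS, MISS]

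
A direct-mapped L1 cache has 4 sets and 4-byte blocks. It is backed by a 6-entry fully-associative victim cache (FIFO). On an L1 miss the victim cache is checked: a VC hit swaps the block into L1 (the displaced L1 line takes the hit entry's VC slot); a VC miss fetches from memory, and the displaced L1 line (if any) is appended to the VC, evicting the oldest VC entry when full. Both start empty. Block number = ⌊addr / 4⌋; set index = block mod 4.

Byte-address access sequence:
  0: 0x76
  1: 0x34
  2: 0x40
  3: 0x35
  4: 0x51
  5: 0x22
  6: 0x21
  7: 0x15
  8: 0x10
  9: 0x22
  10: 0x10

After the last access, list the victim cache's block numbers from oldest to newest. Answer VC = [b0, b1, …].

VC = [29, 16, 20, 13, 8]

  [0] addr=0x76 blk=29 s=1: MISS | VC []
  [1] addr=0x34 blk=13 s=1: MISS | VC [29]
  [2] addr=0x40 blk=16 s=0: MISS | VC [29]
  [3] addr=0x35 blk=13 s=1: L1-HIT | VC [29]
  [4] addr=0x51 blk=20 s=0: MISS | VC [29, 16]
  [5] addr=0x22 blk=8 s=0: MISS | VC [29, 16, 20]
  [6] addr=0x21 blk=8 s=0: L1-HIT | VC [29, 16, 20]
  [7] addr=0x15 blk=5 s=1: MISS | VC [29, 16, 20, 13]
  [8] addr=0x10 blk=4 s=0: MISS | VC [29, 16, 20, 13, 8]
  [9] addr=0x22 blk=8 s=0: VC-HIT | VC [29, 16, 20, 13, 4]
  [10] addr=0x10 blk=4 s=0: VC-HIT | VC [29, 16, 20, 13, 8]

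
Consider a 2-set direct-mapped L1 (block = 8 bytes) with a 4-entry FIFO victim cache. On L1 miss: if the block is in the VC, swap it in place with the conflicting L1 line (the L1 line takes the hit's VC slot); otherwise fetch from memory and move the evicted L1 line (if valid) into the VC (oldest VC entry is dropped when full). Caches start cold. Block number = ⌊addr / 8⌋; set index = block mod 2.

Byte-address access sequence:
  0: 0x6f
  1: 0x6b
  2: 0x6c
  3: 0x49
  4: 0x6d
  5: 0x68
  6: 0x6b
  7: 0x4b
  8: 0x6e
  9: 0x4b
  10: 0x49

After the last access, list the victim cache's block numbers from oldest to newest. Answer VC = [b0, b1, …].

VC = [13]

  [0] addr=0x6f blk=13 s=1: MISS | VC []
  [1] addr=0x6b blk=13 s=1: L1-HIT | VC []
  [2] addr=0x6c blk=13 s=1: L1-HIT | VC []
  [3] addr=0x49 blk=9 s=1: MISS | VC [13]
  [4] addr=0x6d blk=13 s=1: VC-HIT | VC [9]
  [5] addr=0x68 blk=13 s=1: L1-HIT | VC [9]
  [6] addr=0x6b blk=13 s=1: L1-HIT | VC [9]
  [7] addr=0x4b blk=9 s=1: VC-HIT | VC [13]
  [8] addr=0x6e blk=13 s=1: VC-HIT | VC [9]
  [9] addr=0x4b blk=9 s=1: VC-HIT | VC [13]
  [10] addr=0x49 blk=9 s=1: L1-HIT | VC [13]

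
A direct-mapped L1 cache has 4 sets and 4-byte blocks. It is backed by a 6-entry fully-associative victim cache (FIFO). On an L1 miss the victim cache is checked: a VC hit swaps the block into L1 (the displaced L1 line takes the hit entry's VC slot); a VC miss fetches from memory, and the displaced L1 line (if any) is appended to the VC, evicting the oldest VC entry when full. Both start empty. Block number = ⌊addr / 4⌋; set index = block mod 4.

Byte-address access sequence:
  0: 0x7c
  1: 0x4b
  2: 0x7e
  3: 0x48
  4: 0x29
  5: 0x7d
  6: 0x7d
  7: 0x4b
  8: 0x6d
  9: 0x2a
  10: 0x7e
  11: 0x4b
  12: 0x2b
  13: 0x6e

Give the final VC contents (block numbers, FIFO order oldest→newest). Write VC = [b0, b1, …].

VC = [18, 31]

  [0] addr=0x7c blk=31 s=3: MISS | VC []
  [1] addr=0x4b blk=18 s=2: MISS | VC []
  [2] addr=0x7e blk=31 s=3: L1-HIT | VC []
  [3] addr=0x48 blk=18 s=2: L1-HIT | VC []
  [4] addr=0x29 blk=10 s=2: MISS | VC [18]
  [5] addr=0x7d blk=31 s=3: L1-HIT | VC [18]
  [6] addr=0x7d blk=31 s=3: L1-HIT | VC [18]
  [7] addr=0x4b blk=18 s=2: VC-HIT | VC [10]
  [8] addr=0x6d blk=27 s=3: MISS | VC [10, 31]
  [9] addr=0x2a blk=10 s=2: VC-HIT | VC [18, 31]
  [10] addr=0x7e blk=31 s=3: VC-HIT | VC [18, 27]
  [11] addr=0x4b blk=18 s=2: VC-HIT | VC [10, 27]
  [12] addr=0x2b blk=10 s=2: VC-HIT | VC [18, 27]
  [13] addr=0x6e blk=27 s=3: VC-HIT | VC [18, 31]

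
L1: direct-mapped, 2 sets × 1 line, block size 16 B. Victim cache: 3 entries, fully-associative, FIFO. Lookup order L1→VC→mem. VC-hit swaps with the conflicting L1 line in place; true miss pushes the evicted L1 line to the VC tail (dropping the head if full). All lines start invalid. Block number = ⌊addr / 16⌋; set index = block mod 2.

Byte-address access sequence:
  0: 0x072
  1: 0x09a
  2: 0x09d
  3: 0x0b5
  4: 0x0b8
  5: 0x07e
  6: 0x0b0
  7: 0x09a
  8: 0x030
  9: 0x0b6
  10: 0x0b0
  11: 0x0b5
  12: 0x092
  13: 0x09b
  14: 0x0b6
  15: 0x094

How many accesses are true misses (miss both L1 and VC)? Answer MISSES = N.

MISSES = 4

  [0] addr=0x72 blk=7 s=1: MISS | VC []
  [1] addr=0x9a blk=9 s=1: MISS | VC [7]
  [2] addr=0x9d blk=9 s=1: L1-HIT | VC [7]
  [3] addr=0xb5 blk=11 s=1: MISS | VC [7, 9]
  [4] addr=0xb8 blk=11 s=1: L1-HIT | VC [7, 9]
  [5] addr=0x7e blk=7 s=1: VC-HIT | VC [11, 9]
  [6] addr=0xb0 blk=11 s=1: VC-HIT | VC [7, 9]
  [7] addr=0x9a blk=9 s=1: VC-HIT | VC [7, 11]
  [8] addr=0x30 blk=3 s=1: MISS | VC [7, 11, 9]
  [9] addr=0xb6 blk=11 s=1: VC-HIT | VC [7, 3, 9]
  [10] addr=0xb0 blk=11 s=1: L1-HIT | VC [7, 3, 9]
  [11] addr=0xb5 blk=11 s=1: L1-HIT | VC [7, 3, 9]
  [12] addr=0x92 blk=9 s=1: VC-HIT | VC [7, 3, 11]
  [13] addr=0x9b blk=9 s=1: L1-HIT | VC [7, 3, 11]
  [14] addr=0xb6 blk=11 s=1: VC-HIT | VC [7, 3, 9]
  [15] addr=0x94 blk=9 s=1: VC-HIT | VC [7, 3, 11]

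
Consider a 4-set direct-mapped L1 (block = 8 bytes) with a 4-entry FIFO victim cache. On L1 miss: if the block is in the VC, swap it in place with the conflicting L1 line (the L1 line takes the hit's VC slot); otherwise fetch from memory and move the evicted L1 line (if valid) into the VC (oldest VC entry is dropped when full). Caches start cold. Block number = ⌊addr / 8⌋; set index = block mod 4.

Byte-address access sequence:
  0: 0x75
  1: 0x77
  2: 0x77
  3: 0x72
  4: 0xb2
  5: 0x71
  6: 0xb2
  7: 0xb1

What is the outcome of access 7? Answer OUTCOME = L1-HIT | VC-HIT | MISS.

OUTCOME = L1-HIT

0: 0x75 (blk 14, set 2) → MISS  vc=[]
1: 0x77 (blk 14, set 2) → L1-HIT  vc=[]
2: 0x77 (blk 14, set 2) → L1-HIT  vc=[]
3: 0x72 (blk 14, set 2) → L1-HIT  vc=[]
4: 0xb2 (blk 22, set 2) → MISS  vc=[14]
5: 0x71 (blk 14, set 2) → VC-HIT  vc=[22]
6: 0xb2 (blk 22, set 2) → VC-HIT  vc=[14]
7: 0xb1 (blk 22, set 2) → L1-HIT  vc=[14]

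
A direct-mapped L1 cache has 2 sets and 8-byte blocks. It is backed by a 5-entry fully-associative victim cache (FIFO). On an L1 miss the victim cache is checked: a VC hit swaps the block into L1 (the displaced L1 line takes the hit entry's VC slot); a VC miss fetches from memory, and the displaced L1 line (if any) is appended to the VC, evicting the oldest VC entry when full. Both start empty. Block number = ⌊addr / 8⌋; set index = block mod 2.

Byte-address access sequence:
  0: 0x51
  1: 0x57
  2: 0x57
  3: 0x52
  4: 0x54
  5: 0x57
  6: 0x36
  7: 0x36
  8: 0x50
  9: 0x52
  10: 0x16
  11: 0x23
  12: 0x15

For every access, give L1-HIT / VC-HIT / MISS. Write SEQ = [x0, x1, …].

  [0] addr=0x51 blk=10 s=0: MISS | VC []
  [1] addr=0x57 blk=10 s=0: L1-HIT | VC []
  [2] addr=0x57 blk=10 s=0: L1-HIT | VC []
  [3] addr=0x52 blk=10 s=0: L1-HIT | VC []
  [4] addr=0x54 blk=10 s=0: L1-HIT | VC []
  [5] addr=0x57 blk=10 s=0: L1-HIT | VC []
  [6] addr=0x36 blk=6 s=0: MISS | VC [10]
  [7] addr=0x36 blk=6 s=0: L1-HIT | VC [10]
  [8] addr=0x50 blk=10 s=0: VC-HIT | VC [6]
  [9] addr=0x52 blk=10 s=0: L1-HIT | VC [6]
  [10] addr=0x16 blk=2 s=0: MISS | VC [6, 10]
  [11] addr=0x23 blk=4 s=0: MISS | VC [6, 10, 2]
  [12] addr=0x15 blk=2 s=0: VC-HIT | VC [6, 10, 4]

SEQ = [MISS, L1-HIT, L1-HIT, L1-HIT, L1-HIT, L1-HIT, MISS, L1-HIT, VC-HIT, L1-HIT, MISS, MISS, VC-HIT]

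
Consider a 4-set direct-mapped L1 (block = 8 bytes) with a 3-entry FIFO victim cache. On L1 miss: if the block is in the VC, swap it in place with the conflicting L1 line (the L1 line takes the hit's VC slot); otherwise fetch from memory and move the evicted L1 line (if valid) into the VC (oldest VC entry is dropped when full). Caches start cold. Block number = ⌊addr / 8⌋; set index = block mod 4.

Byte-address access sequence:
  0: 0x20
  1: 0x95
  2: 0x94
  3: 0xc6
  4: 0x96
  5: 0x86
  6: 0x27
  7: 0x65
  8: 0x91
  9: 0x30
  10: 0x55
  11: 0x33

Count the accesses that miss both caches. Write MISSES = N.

MISSES = 7

  [0] addr=0x20 blk=4 s=0: MISS | VC []
  [1] addr=0x95 blk=18 s=2: MISS | VC []
  [2] addr=0x94 blk=18 s=2: L1-HIT | VC []
  [3] addr=0xc6 blk=24 s=0: MISS | VC [4]
  [4] addr=0x96 blk=18 s=2: L1-HIT | VC [4]
  [5] addr=0x86 blk=16 s=0: MISS | VC [4, 24]
  [6] addr=0x27 blk=4 s=0: VC-HIT | VC [16, 24]
  [7] addr=0x65 blk=12 s=0: MISS | VC [16, 24, 4]
  [8] addr=0x91 blk=18 s=2: L1-HIT | VC [16, 24, 4]
  [9] addr=0x30 blk=6 s=2: MISS | VC [24, 4, 18]
  [10] addr=0x55 blk=10 s=2: MISS | VC [4, 18, 6]
  [11] addr=0x33 blk=6 s=2: VC-HIT | VC [4, 18, 10]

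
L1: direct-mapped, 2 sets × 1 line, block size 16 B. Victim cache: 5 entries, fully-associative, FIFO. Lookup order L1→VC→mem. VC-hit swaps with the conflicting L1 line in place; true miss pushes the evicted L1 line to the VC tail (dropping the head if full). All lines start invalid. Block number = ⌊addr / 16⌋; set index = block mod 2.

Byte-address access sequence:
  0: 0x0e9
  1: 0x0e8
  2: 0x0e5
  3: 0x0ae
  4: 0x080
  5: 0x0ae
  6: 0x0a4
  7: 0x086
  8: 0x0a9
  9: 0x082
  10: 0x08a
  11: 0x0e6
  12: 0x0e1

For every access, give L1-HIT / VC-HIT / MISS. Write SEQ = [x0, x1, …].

#0 0xe9→b14/s0 MISS; vc=[]
#1 0xe8→b14/s0 L1-HIT; vc=[]
#2 0xe5→b14/s0 L1-HIT; vc=[]
#3 0xae→b10/s0 MISS; vc=[14]
#4 0x80→b8/s0 MISS; vc=[14,10]
#5 0xae→b10/s0 VC-HIT; vc=[14,8]
#6 0xa4→b10/s0 L1-HIT; vc=[14,8]
#7 0x86→b8/s0 VC-HIT; vc=[14,10]
#8 0xa9→b10/s0 VC-HIT; vc=[14,8]
#9 0x82→b8/s0 VC-HIT; vc=[14,10]
#10 0x8a→b8/s0 L1-HIT; vc=[14,10]
#11 0xe6→b14/s0 VC-HIT; vc=[8,10]
#12 0xe1→b14/s0 L1-HIT; vc=[8,10]

SEQ = [MISS, L1-HIT, L1-HIT, MISS, MISS, VC-HIT, L1-HIT, VC-HIT, VC-HIT, VC-HIT, L1-HIT, VC-HIT, L1-HIT]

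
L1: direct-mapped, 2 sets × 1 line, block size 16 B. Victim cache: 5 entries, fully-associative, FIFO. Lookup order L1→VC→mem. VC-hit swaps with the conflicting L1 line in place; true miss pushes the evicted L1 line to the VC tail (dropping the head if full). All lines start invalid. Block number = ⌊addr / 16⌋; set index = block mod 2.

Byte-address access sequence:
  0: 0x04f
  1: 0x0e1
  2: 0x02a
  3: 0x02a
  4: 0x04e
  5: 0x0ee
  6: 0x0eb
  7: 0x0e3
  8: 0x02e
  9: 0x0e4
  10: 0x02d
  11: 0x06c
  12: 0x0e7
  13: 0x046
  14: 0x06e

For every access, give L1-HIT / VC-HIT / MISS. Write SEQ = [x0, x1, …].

  [0] addr=0x4f blk=4 s=0: MISS | VC []
  [1] addr=0xe1 blk=14 s=0: MISS | VC [4]
  [2] addr=0x2a blk=2 s=0: MISS | VC [4, 14]
  [3] addr=0x2a blk=2 s=0: L1-HIT | VC [4, 14]
  [4] addr=0x4e blk=4 s=0: VC-HIT | VC [2, 14]
  [5] addr=0xee blk=14 s=0: VC-HIT | VC [2, 4]
  [6] addr=0xeb blk=14 s=0: L1-HIT | VC [2, 4]
  [7] addr=0xe3 blk=14 s=0: L1-HIT | VC [2, 4]
  [8] addr=0x2e blk=2 s=0: VC-HIT | VC [14, 4]
  [9] addr=0xe4 blk=14 s=0: VC-HIT | VC [2, 4]
  [10] addr=0x2d blk=2 s=0: VC-HIT | VC [14, 4]
  [11] addr=0x6c blk=6 s=0: MISS | VC [14, 4, 2]
  [12] addr=0xe7 blk=14 s=0: VC-HIT | VC [6, 4, 2]
  [13] addr=0x46 blk=4 s=0: VC-HIT | VC [6, 14, 2]
  [14] addr=0x6e blk=6 s=0: VC-HIT | VC [4, 14, 2]

SEQ = [MISS, MISS, MISS, L1-HIT, VC-HIT, VC-HIT, L1-HIT, L1-HIT, VC-HIT, VC-HIT, VC-HIT, MISS, VC-HIT, VC-HIT, VC-HIT]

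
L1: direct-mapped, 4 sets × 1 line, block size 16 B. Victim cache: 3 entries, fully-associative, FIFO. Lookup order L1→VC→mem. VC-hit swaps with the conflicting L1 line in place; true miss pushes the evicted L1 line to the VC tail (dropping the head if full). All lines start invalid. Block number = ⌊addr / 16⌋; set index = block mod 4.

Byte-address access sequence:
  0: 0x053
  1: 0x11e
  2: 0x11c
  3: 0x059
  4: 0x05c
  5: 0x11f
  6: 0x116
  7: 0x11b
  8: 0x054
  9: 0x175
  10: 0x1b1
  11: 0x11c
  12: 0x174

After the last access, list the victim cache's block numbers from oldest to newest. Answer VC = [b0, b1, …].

  [0] addr=0x53 blk=5 s=1: MISS | VC []
  [1] addr=0x11e blk=17 s=1: MISS | VC [5]
  [2] addr=0x11c blk=17 s=1: L1-HIT | VC [5]
  [3] addr=0x59 blk=5 s=1: VC-HIT | VC [17]
  [4] addr=0x5c blk=5 s=1: L1-HIT | VC [17]
  [5] addr=0x11f blk=17 s=1: VC-HIT | VC [5]
  [6] addr=0x116 blk=17 s=1: L1-HIT | VC [5]
  [7] addr=0x11b blk=17 s=1: L1-HIT | VC [5]
  [8] addr=0x54 blk=5 s=1: VC-HIT | VC [17]
  [9] addr=0x175 blk=23 s=3: MISS | VC [17]
  [10] addr=0x1b1 blk=27 s=3: MISS | VC [17, 23]
  [11] addr=0x11c blk=17 s=1: VC-HIT | VC [5, 23]
  [12] addr=0x174 blk=23 s=3: VC-HIT | VC [5, 27]

VC = [5, 27]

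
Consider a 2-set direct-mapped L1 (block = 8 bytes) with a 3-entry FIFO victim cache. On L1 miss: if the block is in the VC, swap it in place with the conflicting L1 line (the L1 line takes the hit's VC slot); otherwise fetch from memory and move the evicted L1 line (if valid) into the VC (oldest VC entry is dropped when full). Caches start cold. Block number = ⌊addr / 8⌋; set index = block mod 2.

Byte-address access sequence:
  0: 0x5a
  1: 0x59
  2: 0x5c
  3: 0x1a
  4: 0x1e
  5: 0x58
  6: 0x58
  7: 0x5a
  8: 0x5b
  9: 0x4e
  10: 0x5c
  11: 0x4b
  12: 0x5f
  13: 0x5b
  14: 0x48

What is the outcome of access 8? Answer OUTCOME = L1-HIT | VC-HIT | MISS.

OUTCOME = L1-HIT

0: 0x5a (blk 11, set 1) → MISS  vc=[]
1: 0x59 (blk 11, set 1) → L1-HIT  vc=[]
2: 0x5c (blk 11, set 1) → L1-HIT  vc=[]
3: 0x1a (blk 3, set 1) → MISS  vc=[11]
4: 0x1e (blk 3, set 1) → L1-HIT  vc=[11]
5: 0x58 (blk 11, set 1) → VC-HIT  vc=[3]
6: 0x58 (blk 11, set 1) → L1-HIT  vc=[3]
7: 0x5a (blk 11, set 1) → L1-HIT  vc=[3]
8: 0x5b (blk 11, set 1) → L1-HIT  vc=[3]
9: 0x4e (blk 9, set 1) → MISS  vc=[3, 11]
10: 0x5c (blk 11, set 1) → VC-HIT  vc=[3, 9]
11: 0x4b (blk 9, set 1) → VC-HIT  vc=[3, 11]
12: 0x5f (blk 11, set 1) → VC-HIT  vc=[3, 9]
13: 0x5b (blk 11, set 1) → L1-HIT  vc=[3, 9]
14: 0x48 (blk 9, set 1) → VC-HIT  vc=[3, 11]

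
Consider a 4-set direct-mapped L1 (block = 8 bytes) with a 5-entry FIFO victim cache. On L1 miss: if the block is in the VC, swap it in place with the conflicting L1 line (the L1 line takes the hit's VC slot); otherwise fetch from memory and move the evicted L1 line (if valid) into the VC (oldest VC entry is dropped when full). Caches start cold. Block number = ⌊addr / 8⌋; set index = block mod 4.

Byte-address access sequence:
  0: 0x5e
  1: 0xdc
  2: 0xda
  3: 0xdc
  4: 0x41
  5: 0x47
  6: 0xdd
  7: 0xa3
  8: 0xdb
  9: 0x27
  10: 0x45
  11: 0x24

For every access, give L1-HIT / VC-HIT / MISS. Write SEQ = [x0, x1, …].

#0 0x5e→b11/s3 MISS; vc=[]
#1 0xdc→b27/s3 MISS; vc=[11]
#2 0xda→b27/s3 L1-HIT; vc=[11]
#3 0xdc→b27/s3 L1-HIT; vc=[11]
#4 0x41→b8/s0 MISS; vc=[11]
#5 0x47→b8/s0 L1-HIT; vc=[11]
#6 0xdd→b27/s3 L1-HIT; vc=[11]
#7 0xa3→b20/s0 MISS; vc=[11,8]
#8 0xdb→b27/s3 L1-HIT; vc=[11,8]
#9 0x27→b4/s0 MISS; vc=[11,8,20]
#10 0x45→b8/s0 VC-HIT; vc=[11,4,20]
#11 0x24→b4/s0 VC-HIT; vc=[11,8,20]

SEQ = [MISS, MISS, L1-HIT, L1-HIT, MISS, L1-HIT, L1-HIT, MISS, L1-HIT, MISS, VC-HIT, VC-HIT]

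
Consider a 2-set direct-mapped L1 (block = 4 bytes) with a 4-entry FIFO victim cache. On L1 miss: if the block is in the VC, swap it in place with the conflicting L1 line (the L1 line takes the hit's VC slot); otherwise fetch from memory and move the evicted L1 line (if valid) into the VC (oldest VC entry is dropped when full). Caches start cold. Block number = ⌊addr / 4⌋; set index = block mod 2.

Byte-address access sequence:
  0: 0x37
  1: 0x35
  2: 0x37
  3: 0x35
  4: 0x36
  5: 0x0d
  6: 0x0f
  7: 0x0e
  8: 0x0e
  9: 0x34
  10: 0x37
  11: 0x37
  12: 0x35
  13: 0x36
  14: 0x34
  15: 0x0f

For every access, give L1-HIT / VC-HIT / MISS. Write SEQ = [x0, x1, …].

  [0] addr=0x37 blk=13 s=1: MISS | VC []
  [1] addr=0x35 blk=13 s=1: L1-HIT | VC []
  [2] addr=0x37 blk=13 s=1: L1-HIT | VC []
  [3] addr=0x35 blk=13 s=1: L1-HIT | VC []
  [4] addr=0x36 blk=13 s=1: L1-HIT | VC []
  [5] addr=0xd blk=3 s=1: MISS | VC [13]
  [6] addr=0xf blk=3 s=1: L1-HIT | VC [13]
  [7] addr=0xe blk=3 s=1: L1-HIT | VC [13]
  [8] addr=0xe blk=3 s=1: L1-HIT | VC [13]
  [9] addr=0x34 blk=13 s=1: VC-HIT | VC [3]
  [10] addr=0x37 blk=13 s=1: L1-HIT | VC [3]
  [11] addr=0x37 blk=13 s=1: L1-HIT | VC [3]
  [12] addr=0x35 blk=13 s=1: L1-HIT | VC [3]
  [13] addr=0x36 blk=13 s=1: L1-HIT | VC [3]
  [14] addr=0x34 blk=13 s=1: L1-HIT | VC [3]
  [15] addr=0xf blk=3 s=1: VC-HIT | VC [13]

SEQ = [MISS, L1-HIT, L1-HIT, L1-HIT, L1-HIT, MISS, L1-HIT, L1-HIT, L1-HIT, VC-HIT, L1-HIT, L1-HIT, L1-HIT, L1-HIT, L1-HIT, VC-HIT]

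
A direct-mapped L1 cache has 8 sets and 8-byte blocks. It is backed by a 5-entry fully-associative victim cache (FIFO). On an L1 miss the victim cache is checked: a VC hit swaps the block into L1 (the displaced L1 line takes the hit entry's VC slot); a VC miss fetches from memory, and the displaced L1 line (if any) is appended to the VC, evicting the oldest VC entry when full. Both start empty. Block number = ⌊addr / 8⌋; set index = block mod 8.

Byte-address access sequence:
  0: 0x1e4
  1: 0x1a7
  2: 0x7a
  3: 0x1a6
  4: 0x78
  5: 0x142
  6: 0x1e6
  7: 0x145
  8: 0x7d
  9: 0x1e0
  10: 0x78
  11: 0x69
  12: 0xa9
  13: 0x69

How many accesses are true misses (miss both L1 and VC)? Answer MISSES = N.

0: 0x1e4 (blk 60, set 4) → MISS  vc=[]
1: 0x1a7 (blk 52, set 4) → MISS  vc=[60]
2: 0x7a (blk 15, set 7) → MISS  vc=[60]
3: 0x1a6 (blk 52, set 4) → L1-HIT  vc=[60]
4: 0x78 (blk 15, set 7) → L1-HIT  vc=[60]
5: 0x142 (blk 40, set 0) → MISS  vc=[60]
6: 0x1e6 (blk 60, set 4) → VC-HIT  vc=[52]
7: 0x145 (blk 40, set 0) → L1-HIT  vc=[52]
8: 0x7d (blk 15, set 7) → L1-HIT  vc=[52]
9: 0x1e0 (blk 60, set 4) → L1-HIT  vc=[52]
10: 0x78 (blk 15, set 7) → L1-HIT  vc=[52]
11: 0x69 (blk 13, set 5) → MISS  vc=[52]
12: 0xa9 (blk 21, set 5) → MISS  vc=[52, 13]
13: 0x69 (blk 13, set 5) → VC-HIT  vc=[52, 21]

MISSES = 6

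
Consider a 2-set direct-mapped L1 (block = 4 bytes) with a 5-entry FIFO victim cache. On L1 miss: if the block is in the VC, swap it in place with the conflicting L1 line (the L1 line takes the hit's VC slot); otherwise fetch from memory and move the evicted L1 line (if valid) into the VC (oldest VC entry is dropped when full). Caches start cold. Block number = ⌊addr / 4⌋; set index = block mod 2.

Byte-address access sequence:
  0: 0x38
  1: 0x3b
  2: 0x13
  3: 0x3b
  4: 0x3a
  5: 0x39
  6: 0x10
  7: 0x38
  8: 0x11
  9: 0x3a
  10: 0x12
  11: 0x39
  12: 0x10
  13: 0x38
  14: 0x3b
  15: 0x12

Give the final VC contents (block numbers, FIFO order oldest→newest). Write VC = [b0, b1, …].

VC = [14]

  [0] addr=0x38 blk=14 s=0: MISS | VC []
  [1] addr=0x3b blk=14 s=0: L1-HIT | VC []
  [2] addr=0x13 blk=4 s=0: MISS | VC [14]
  [3] addr=0x3b blk=14 s=0: VC-HIT | VC [4]
  [4] addr=0x3a blk=14 s=0: L1-HIT | VC [4]
  [5] addr=0x39 blk=14 s=0: L1-HIT | VC [4]
  [6] addr=0x10 blk=4 s=0: VC-HIT | VC [14]
  [7] addr=0x38 blk=14 s=0: VC-HIT | VC [4]
  [8] addr=0x11 blk=4 s=0: VC-HIT | VC [14]
  [9] addr=0x3a blk=14 s=0: VC-HIT | VC [4]
  [10] addr=0x12 blk=4 s=0: VC-HIT | VC [14]
  [11] addr=0x39 blk=14 s=0: VC-HIT | VC [4]
  [12] addr=0x10 blk=4 s=0: VC-HIT | VC [14]
  [13] addr=0x38 blk=14 s=0: VC-HIT | VC [4]
  [14] addr=0x3b blk=14 s=0: L1-HIT | VC [4]
  [15] addr=0x12 blk=4 s=0: VC-HIT | VC [14]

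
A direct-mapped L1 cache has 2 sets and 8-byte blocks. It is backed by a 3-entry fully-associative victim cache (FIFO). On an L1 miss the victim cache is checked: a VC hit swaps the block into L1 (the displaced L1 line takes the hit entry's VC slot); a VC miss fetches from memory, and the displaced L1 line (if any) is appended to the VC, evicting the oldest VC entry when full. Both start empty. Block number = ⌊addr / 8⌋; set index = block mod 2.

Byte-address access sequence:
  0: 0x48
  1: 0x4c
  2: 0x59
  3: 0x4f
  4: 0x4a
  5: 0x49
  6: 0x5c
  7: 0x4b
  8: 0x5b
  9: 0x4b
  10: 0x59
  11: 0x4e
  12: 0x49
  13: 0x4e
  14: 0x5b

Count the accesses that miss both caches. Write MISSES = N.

MISSES = 2

0: 0x48 (blk 9, set 1) → MISS  vc=[]
1: 0x4c (blk 9, set 1) → L1-HIT  vc=[]
2: 0x59 (blk 11, set 1) → MISS  vc=[9]
3: 0x4f (blk 9, set 1) → VC-HIT  vc=[11]
4: 0x4a (blk 9, set 1) → L1-HIT  vc=[11]
5: 0x49 (blk 9, set 1) → L1-HIT  vc=[11]
6: 0x5c (blk 11, set 1) → VC-HIT  vc=[9]
7: 0x4b (blk 9, set 1) → VC-HIT  vc=[11]
8: 0x5b (blk 11, set 1) → VC-HIT  vc=[9]
9: 0x4b (blk 9, set 1) → VC-HIT  vc=[11]
10: 0x59 (blk 11, set 1) → VC-HIT  vc=[9]
11: 0x4e (blk 9, set 1) → VC-HIT  vc=[11]
12: 0x49 (blk 9, set 1) → L1-HIT  vc=[11]
13: 0x4e (blk 9, set 1) → L1-HIT  vc=[11]
14: 0x5b (blk 11, set 1) → VC-HIT  vc=[9]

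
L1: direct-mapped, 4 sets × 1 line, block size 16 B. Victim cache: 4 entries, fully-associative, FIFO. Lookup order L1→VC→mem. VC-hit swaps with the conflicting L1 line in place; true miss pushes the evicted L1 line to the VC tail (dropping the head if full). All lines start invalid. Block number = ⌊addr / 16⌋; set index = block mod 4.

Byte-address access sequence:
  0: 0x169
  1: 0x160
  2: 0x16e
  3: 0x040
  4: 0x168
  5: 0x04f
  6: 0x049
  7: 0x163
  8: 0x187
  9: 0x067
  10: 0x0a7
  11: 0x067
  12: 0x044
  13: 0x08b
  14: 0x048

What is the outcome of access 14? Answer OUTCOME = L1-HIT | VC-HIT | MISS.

OUTCOME = VC-HIT

  [0] addr=0x169 blk=22 s=2: MISS | VC []
  [1] addr=0x160 blk=22 s=2: L1-HIT | VC []
  [2] addr=0x16e blk=22 s=2: L1-HIT | VC []
  [3] addr=0x40 blk=4 s=0: MISS | VC []
  [4] addr=0x168 blk=22 s=2: L1-HIT | VC []
  [5] addr=0x4f blk=4 s=0: L1-HIT | VC []
  [6] addr=0x49 blk=4 s=0: L1-HIT | VC []
  [7] addr=0x163 blk=22 s=2: L1-HIT | VC []
  [8] addr=0x187 blk=24 s=0: MISS | VC [4]
  [9] addr=0x67 blk=6 s=2: MISS | VC [4, 22]
  [10] addr=0xa7 blk=10 s=2: MISS | VC [4, 22, 6]
  [11] addr=0x67 blk=6 s=2: VC-HIT | VC [4, 22, 10]
  [12] addr=0x44 blk=4 s=0: VC-HIT | VC [24, 22, 10]
  [13] addr=0x8b blk=8 s=0: MISS | VC [24, 22, 10, 4]
  [14] addr=0x48 blk=4 s=0: VC-HIT | VC [24, 22, 10, 8]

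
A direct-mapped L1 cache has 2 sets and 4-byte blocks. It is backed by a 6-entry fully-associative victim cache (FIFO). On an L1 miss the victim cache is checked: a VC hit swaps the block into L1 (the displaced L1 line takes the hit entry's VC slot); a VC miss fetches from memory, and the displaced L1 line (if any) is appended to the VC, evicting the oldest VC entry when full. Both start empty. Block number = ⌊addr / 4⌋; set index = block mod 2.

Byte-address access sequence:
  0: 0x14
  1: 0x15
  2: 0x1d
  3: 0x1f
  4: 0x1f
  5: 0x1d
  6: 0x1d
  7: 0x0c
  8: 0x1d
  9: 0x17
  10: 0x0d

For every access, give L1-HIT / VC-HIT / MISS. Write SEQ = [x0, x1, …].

#0 0x14→b5/s1 MISS; vc=[]
#1 0x15→b5/s1 L1-HIT; vc=[]
#2 0x1d→b7/s1 MISS; vc=[5]
#3 0x1f→b7/s1 L1-HIT; vc=[5]
#4 0x1f→b7/s1 L1-HIT; vc=[5]
#5 0x1d→b7/s1 L1-HIT; vc=[5]
#6 0x1d→b7/s1 L1-HIT; vc=[5]
#7 0xc→b3/s1 MISS; vc=[5,7]
#8 0x1d→b7/s1 VC-HIT; vc=[5,3]
#9 0x17→b5/s1 VC-HIT; vc=[7,3]
#10 0xd→b3/s1 VC-HIT; vc=[7,5]

SEQ = [MISS, L1-HIT, MISS, L1-HIT, L1-HIT, L1-HIT, L1-HIT, MISS, VC-HIT, VC-HIT, VC-HIT]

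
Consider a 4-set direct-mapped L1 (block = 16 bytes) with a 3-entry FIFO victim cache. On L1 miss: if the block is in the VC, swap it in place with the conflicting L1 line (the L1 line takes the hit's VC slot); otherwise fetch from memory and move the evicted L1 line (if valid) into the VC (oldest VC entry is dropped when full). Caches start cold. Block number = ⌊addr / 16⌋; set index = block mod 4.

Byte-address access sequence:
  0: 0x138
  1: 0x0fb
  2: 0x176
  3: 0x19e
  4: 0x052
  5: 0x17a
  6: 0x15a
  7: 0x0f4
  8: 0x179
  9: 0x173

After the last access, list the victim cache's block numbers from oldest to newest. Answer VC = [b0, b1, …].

VC = [15, 25, 5]

#0 0x138→b19/s3 MISS; vc=[]
#1 0xfb→b15/s3 MISS; vc=[19]
#2 0x176→b23/s3 MISS; vc=[19,15]
#3 0x19e→b25/s1 MISS; vc=[19,15]
#4 0x52→b5/s1 MISS; vc=[19,15,25]
#5 0x17a→b23/s3 L1-HIT; vc=[19,15,25]
#6 0x15a→b21/s1 MISS; vc=[15,25,5]
#7 0xf4→b15/s3 VC-HIT; vc=[23,25,5]
#8 0x179→b23/s3 VC-HIT; vc=[15,25,5]
#9 0x173→b23/s3 L1-HIT; vc=[15,25,5]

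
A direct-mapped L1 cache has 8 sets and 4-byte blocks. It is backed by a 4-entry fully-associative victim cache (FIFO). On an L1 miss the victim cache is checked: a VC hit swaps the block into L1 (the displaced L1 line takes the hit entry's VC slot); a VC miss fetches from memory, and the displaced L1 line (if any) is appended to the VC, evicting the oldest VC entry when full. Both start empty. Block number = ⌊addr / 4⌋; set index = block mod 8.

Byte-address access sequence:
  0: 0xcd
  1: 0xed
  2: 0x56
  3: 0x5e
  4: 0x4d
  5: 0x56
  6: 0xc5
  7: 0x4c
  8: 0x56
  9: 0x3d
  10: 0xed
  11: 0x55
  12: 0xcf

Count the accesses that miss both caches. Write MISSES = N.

  [0] addr=0xcd blk=51 s=3: MISS | VC []
  [1] addr=0xed blk=59 s=3: MISS | VC [51]
  [2] addr=0x56 blk=21 s=5: MISS | VC [51]
  [3] addr=0x5e blk=23 s=7: MISS | VC [51]
  [4] addr=0x4d blk=19 s=3: MISS | VC [51, 59]
  [5] addr=0x56 blk=21 s=5: L1-HIT | VC [51, 59]
  [6] addr=0xc5 blk=49 s=1: MISS | VC [51, 59]
  [7] addr=0x4c blk=19 s=3: L1-HIT | VC [51, 59]
  [8] addr=0x56 blk=21 s=5: L1-HIT | VC [51, 59]
  [9] addr=0x3d blk=15 s=7: MISS | VC [51, 59, 23]
  [10] addr=0xed blk=59 s=3: VC-HIT | VC [51, 19, 23]
  [11] addr=0x55 blk=21 s=5: L1-HIT | VC [51, 19, 23]
  [12] addr=0xcf blk=51 s=3: VC-HIT | VC [59, 19, 23]

MISSES = 7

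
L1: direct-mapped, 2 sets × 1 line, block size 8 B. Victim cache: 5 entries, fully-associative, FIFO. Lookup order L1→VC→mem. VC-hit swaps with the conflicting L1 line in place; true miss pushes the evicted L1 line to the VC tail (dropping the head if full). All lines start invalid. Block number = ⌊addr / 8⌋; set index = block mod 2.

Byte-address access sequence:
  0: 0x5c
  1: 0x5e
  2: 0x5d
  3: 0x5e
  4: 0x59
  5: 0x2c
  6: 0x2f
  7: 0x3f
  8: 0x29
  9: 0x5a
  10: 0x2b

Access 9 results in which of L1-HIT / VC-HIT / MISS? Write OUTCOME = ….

#0 0x5c→b11/s1 MISS; vc=[]
#1 0x5e→b11/s1 L1-HIT; vc=[]
#2 0x5d→b11/s1 L1-HIT; vc=[]
#3 0x5e→b11/s1 L1-HIT; vc=[]
#4 0x59→b11/s1 L1-HIT; vc=[]
#5 0x2c→b5/s1 MISS; vc=[11]
#6 0x2f→b5/s1 L1-HIT; vc=[11]
#7 0x3f→b7/s1 MISS; vc=[11,5]
#8 0x29→b5/s1 VC-HIT; vc=[11,7]
#9 0x5a→b11/s1 VC-HIT; vc=[5,7]
#10 0x2b→b5/s1 VC-HIT; vc=[11,7]

OUTCOME = VC-HIT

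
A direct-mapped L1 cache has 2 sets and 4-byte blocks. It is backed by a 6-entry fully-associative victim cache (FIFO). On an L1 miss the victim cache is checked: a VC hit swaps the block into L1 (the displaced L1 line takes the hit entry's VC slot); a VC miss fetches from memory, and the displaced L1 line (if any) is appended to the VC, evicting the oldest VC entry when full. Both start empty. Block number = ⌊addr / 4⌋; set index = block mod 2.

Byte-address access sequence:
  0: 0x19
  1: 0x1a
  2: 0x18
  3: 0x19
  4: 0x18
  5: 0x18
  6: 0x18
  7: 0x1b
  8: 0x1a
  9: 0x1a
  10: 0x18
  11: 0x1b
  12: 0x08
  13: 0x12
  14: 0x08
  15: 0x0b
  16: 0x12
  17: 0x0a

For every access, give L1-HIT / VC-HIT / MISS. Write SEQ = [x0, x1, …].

0: 0x19 (blk 6, set 0) → MISS  vc=[]
1: 0x1a (blk 6, set 0) → L1-HIT  vc=[]
2: 0x18 (blk 6, set 0) → L1-HIT  vc=[]
3: 0x19 (blk 6, set 0) → L1-HIT  vc=[]
4: 0x18 (blk 6, set 0) → L1-HIT  vc=[]
5: 0x18 (blk 6, set 0) → L1-HIT  vc=[]
6: 0x18 (blk 6, set 0) → L1-HIT  vc=[]
7: 0x1b (blk 6, set 0) → L1-HIT  vc=[]
8: 0x1a (blk 6, set 0) → L1-HIT  vc=[]
9: 0x1a (blk 6, set 0) → L1-HIT  vc=[]
10: 0x18 (blk 6, set 0) → L1-HIT  vc=[]
11: 0x1b (blk 6, set 0) → L1-HIT  vc=[]
12: 0x8 (blk 2, set 0) → MISS  vc=[6]
13: 0x12 (blk 4, set 0) → MISS  vc=[6, 2]
14: 0x8 (blk 2, set 0) → VC-HIT  vc=[6, 4]
15: 0xb (blk 2, set 0) → L1-HIT  vc=[6, 4]
16: 0x12 (blk 4, set 0) → VC-HIT  vc=[6, 2]
17: 0xa (blk 2, set 0) → VC-HIT  vc=[6, 4]

SEQ = [MISS, L1-HIT, L1-HIT, L1-HIT, L1-HIT, L1-HIT, L1-HIT, L1-HIT, L1-HIT, L1-HIT, L1-HIT, L1-HIT, MISS, MISS, VC-HIT, L1-HIT, VC-HIT, VC-HIT]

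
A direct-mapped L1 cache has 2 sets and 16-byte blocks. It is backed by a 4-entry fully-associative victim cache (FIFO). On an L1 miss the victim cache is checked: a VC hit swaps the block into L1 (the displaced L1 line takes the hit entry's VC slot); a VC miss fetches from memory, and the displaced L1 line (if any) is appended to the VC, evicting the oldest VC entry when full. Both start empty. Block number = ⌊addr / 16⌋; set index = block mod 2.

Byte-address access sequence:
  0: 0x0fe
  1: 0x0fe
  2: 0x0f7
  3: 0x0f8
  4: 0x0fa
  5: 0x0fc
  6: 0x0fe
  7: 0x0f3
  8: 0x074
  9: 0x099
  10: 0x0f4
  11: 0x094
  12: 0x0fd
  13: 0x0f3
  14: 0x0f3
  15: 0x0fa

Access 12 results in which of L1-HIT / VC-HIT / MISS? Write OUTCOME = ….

  [0] addr=0xfe blk=15 s=1: MISS | VC []
  [1] addr=0xfe blk=15 s=1: L1-HIT | VC []
  [2] addr=0xf7 blk=15 s=1: L1-HIT | VC []
  [3] addr=0xf8 blk=15 s=1: L1-HIT | VC []
  [4] addr=0xfa blk=15 s=1: L1-HIT | VC []
  [5] addr=0xfc blk=15 s=1: L1-HIT | VC []
  [6] addr=0xfe blk=15 s=1: L1-HIT | VC []
  [7] addr=0xf3 blk=15 s=1: L1-HIT | VC []
  [8] addr=0x74 blk=7 s=1: MISS | VC [15]
  [9] addr=0x99 blk=9 s=1: MISS | VC [15, 7]
  [10] addr=0xf4 blk=15 s=1: VC-HIT | VC [9, 7]
  [11] addr=0x94 blk=9 s=1: VC-HIT | VC [15, 7]
  [12] addr=0xfd blk=15 s=1: VC-HIT | VC [9, 7]
  [13] addr=0xf3 blk=15 s=1: L1-HIT | VC [9, 7]
  [14] addr=0xf3 blk=15 s=1: L1-HIT | VC [9, 7]
  [15] addr=0xfa blk=15 s=1: L1-HIT | VC [9, 7]

OUTCOME = VC-HIT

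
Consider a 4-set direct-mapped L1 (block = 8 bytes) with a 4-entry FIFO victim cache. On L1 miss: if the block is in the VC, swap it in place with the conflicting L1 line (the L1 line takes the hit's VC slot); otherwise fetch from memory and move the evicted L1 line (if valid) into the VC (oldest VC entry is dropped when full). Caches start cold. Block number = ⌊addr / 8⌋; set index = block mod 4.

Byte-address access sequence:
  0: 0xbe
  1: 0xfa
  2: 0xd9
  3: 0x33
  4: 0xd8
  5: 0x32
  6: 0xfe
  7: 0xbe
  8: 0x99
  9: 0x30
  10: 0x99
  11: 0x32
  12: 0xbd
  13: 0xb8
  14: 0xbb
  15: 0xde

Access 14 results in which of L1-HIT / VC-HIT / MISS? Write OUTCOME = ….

#0 0xbe→b23/s3 MISS; vc=[]
#1 0xfa→b31/s3 MISS; vc=[23]
#2 0xd9→b27/s3 MISS; vc=[23,31]
#3 0x33→b6/s2 MISS; vc=[23,31]
#4 0xd8→b27/s3 L1-HIT; vc=[23,31]
#5 0x32→b6/s2 L1-HIT; vc=[23,31]
#6 0xfe→b31/s3 VC-HIT; vc=[23,27]
#7 0xbe→b23/s3 VC-HIT; vc=[31,27]
#8 0x99→b19/s3 MISS; vc=[31,27,23]
#9 0x30→b6/s2 L1-HIT; vc=[31,27,23]
#10 0x99→b19/s3 L1-HIT; vc=[31,27,23]
#11 0x32→b6/s2 L1-HIT; vc=[31,27,23]
#12 0xbd→b23/s3 VC-HIT; vc=[31,27,19]
#13 0xb8→b23/s3 L1-HIT; vc=[31,27,19]
#14 0xbb→b23/s3 L1-HIT; vc=[31,27,19]
#15 0xde→b27/s3 VC-HIT; vc=[31,23,19]

OUTCOME = L1-HIT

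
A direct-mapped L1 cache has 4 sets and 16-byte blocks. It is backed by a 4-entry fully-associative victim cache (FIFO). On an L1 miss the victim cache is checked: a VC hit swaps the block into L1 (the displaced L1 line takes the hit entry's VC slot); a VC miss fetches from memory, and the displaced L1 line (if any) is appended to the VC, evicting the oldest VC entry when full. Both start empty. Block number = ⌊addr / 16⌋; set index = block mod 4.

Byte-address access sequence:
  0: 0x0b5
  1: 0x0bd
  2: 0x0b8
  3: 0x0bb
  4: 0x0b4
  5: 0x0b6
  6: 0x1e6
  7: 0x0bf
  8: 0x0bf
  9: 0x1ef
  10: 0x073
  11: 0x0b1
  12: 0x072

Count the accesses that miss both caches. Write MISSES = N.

0: 0xb5 (blk 11, set 3) → MISS  vc=[]
1: 0xbd (blk 11, set 3) → L1-HIT  vc=[]
2: 0xb8 (blk 11, set 3) → L1-HIT  vc=[]
3: 0xbb (blk 11, set 3) → L1-HIT  vc=[]
4: 0xb4 (blk 11, set 3) → L1-HIT  vc=[]
5: 0xb6 (blk 11, set 3) → L1-HIT  vc=[]
6: 0x1e6 (blk 30, set 2) → MISS  vc=[]
7: 0xbf (blk 11, set 3) → L1-HIT  vc=[]
8: 0xbf (blk 11, set 3) → L1-HIT  vc=[]
9: 0x1ef (blk 30, set 2) → L1-HIT  vc=[]
10: 0x73 (blk 7, set 3) → MISS  vc=[11]
11: 0xb1 (blk 11, set 3) → VC-HIT  vc=[7]
12: 0x72 (blk 7, set 3) → VC-HIT  vc=[11]

MISSES = 3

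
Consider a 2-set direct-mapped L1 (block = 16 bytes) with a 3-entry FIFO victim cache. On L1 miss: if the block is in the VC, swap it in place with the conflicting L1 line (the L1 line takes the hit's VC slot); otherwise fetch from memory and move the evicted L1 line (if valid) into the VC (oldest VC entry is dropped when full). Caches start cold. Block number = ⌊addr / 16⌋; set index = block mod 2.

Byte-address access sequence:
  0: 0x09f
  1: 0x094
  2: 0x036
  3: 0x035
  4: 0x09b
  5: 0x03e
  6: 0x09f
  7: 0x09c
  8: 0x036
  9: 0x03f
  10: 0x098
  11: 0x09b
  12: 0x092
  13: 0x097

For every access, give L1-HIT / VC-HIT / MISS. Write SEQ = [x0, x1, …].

SEQ = [MISS, L1-HIT, MISS, L1-HIT, VC-HIT, VC-HIT, VC-HIT, L1-HIT, VC-HIT, L1-HIT, VC-HIT, L1-HIT, L1-HIT, L1-HIT]

  [0] addr=0x9f blk=9 s=1: MISS | VC []
  [1] addr=0x94 blk=9 s=1: L1-HIT | VC []
  [2] addr=0x36 blk=3 s=1: MISS | VC [9]
  [3] addr=0x35 blk=3 s=1: L1-HIT | VC [9]
  [4] addr=0x9b blk=9 s=1: VC-HIT | VC [3]
  [5] addr=0x3e blk=3 s=1: VC-HIT | VC [9]
  [6] addr=0x9f blk=9 s=1: VC-HIT | VC [3]
  [7] addr=0x9c blk=9 s=1: L1-HIT | VC [3]
  [8] addr=0x36 blk=3 s=1: VC-HIT | VC [9]
  [9] addr=0x3f blk=3 s=1: L1-HIT | VC [9]
  [10] addr=0x98 blk=9 s=1: VC-HIT | VC [3]
  [11] addr=0x9b blk=9 s=1: L1-HIT | VC [3]
  [12] addr=0x92 blk=9 s=1: L1-HIT | VC [3]
  [13] addr=0x97 blk=9 s=1: L1-HIT | VC [3]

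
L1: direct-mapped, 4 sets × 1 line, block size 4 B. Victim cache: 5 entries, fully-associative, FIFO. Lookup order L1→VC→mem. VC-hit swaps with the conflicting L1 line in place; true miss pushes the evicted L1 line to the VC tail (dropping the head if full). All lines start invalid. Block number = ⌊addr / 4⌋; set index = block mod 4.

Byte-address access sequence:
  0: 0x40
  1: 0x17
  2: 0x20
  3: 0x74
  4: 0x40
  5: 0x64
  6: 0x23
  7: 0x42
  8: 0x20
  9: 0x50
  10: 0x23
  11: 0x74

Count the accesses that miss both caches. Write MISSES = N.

MISSES = 6

  [0] addr=0x40 blk=16 s=0: MISS | VC []
  [1] addr=0x17 blk=5 s=1: MISS | VC []
  [2] addr=0x20 blk=8 s=0: MISS | VC [16]
  [3] addr=0x74 blk=29 s=1: MISS | VC [16, 5]
  [4] addr=0x40 blk=16 s=0: VC-HIT | VC [8, 5]
  [5] addr=0x64 blk=25 s=1: MISS | VC [8, 5, 29]
  [6] addr=0x23 blk=8 s=0: VC-HIT | VC [16, 5, 29]
  [7] addr=0x42 blk=16 s=0: VC-HIT | VC [8, 5, 29]
  [8] addr=0x20 blk=8 s=0: VC-HIT | VC [16, 5, 29]
  [9] addr=0x50 blk=20 s=0: MISS | VC [16, 5, 29, 8]
  [10] addr=0x23 blk=8 s=0: VC-HIT | VC [16, 5, 29, 20]
  [11] addr=0x74 blk=29 s=1: VC-HIT | VC [16, 5, 25, 20]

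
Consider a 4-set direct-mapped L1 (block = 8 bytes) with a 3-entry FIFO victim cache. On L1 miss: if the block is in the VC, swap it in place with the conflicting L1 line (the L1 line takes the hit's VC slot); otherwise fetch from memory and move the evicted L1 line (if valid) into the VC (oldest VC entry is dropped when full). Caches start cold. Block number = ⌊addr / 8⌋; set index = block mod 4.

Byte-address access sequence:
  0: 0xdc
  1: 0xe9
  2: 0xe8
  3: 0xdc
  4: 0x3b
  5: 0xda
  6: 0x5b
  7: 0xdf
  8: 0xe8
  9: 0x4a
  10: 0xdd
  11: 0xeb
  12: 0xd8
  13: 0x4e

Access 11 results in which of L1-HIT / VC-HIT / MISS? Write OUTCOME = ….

OUTCOME = VC-HIT

  [0] addr=0xdc blk=27 s=3: MISS | VC []
  [1] addr=0xe9 blk=29 s=1: MISS | VC []
  [2] addr=0xe8 blk=29 s=1: L1-HIT | VC []
  [3] addr=0xdc blk=27 s=3: L1-HIT | VC []
  [4] addr=0x3b blk=7 s=3: MISS | VC [27]
  [5] addr=0xda blk=27 s=3: VC-HIT | VC [7]
  [6] addr=0x5b blk=11 s=3: MISS | VC [7, 27]
  [7] addr=0xdf blk=27 s=3: VC-HIT | VC [7, 11]
  [8] addr=0xe8 blk=29 s=1: L1-HIT | VC [7, 11]
  [9] addr=0x4a blk=9 s=1: MISS | VC [7, 11, 29]
  [10] addr=0xdd blk=27 s=3: L1-HIT | VC [7, 11, 29]
  [11] addr=0xeb blk=29 s=1: VC-HIT | VC [7, 11, 9]
  [12] addr=0xd8 blk=27 s=3: L1-HIT | VC [7, 11, 9]
  [13] addr=0x4e blk=9 s=1: VC-HIT | VC [7, 11, 29]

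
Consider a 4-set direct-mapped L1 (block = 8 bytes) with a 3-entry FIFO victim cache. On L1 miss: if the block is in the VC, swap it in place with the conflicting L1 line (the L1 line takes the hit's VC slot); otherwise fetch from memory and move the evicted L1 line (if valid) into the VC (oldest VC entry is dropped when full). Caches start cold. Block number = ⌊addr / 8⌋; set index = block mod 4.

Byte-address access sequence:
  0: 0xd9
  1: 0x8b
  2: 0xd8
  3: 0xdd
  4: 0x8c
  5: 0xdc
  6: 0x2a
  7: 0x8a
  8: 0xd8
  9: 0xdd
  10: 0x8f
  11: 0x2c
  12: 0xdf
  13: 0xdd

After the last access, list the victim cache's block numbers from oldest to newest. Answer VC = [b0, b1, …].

#0 0xd9→b27/s3 MISS; vc=[]
#1 0x8b→b17/s1 MISS; vc=[]
#2 0xd8→b27/s3 L1-HIT; vc=[]
#3 0xdd→b27/s3 L1-HIT; vc=[]
#4 0x8c→b17/s1 L1-HIT; vc=[]
#5 0xdc→b27/s3 L1-HIT; vc=[]
#6 0x2a→b5/s1 MISS; vc=[17]
#7 0x8a→b17/s1 VC-HIT; vc=[5]
#8 0xd8→b27/s3 L1-HIT; vc=[5]
#9 0xdd→b27/s3 L1-HIT; vc=[5]
#10 0x8f→b17/s1 L1-HIT; vc=[5]
#11 0x2c→b5/s1 VC-HIT; vc=[17]
#12 0xdf→b27/s3 L1-HIT; vc=[17]
#13 0xdd→b27/s3 L1-HIT; vc=[17]

VC = [17]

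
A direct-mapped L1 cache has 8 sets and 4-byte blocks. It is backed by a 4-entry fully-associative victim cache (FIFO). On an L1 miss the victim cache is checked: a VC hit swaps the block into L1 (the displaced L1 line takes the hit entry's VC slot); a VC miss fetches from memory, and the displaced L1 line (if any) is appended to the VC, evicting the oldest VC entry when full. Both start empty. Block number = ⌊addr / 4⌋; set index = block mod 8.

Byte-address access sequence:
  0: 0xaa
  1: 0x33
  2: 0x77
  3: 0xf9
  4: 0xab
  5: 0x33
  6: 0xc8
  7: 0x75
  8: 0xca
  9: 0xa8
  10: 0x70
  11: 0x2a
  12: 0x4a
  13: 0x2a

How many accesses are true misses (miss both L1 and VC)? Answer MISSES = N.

  [0] addr=0xaa blk=42 s=2: MISS | VC []
  [1] addr=0x33 blk=12 s=4: MISS | VC []
  [2] addr=0x77 blk=29 s=5: MISS | VC []
  [3] addr=0xf9 blk=62 s=6: MISS | VC []
  [4] addr=0xab blk=42 s=2: L1-HIT | VC []
  [5] addr=0x33 blk=12 s=4: L1-HIT | VC []
  [6] addr=0xc8 blk=50 s=2: MISS | VC [42]
  [7] addr=0x75 blk=29 s=5: L1-HIT | VC [42]
  [8] addr=0xca blk=50 s=2: L1-HIT | VC [42]
  [9] addr=0xa8 blk=42 s=2: VC-HIT | VC [50]
  [10] addr=0x70 blk=28 s=4: MISS | VC [50, 12]
  [11] addr=0x2a blk=10 s=2: MISS | VC [50, 12, 42]
  [12] addr=0x4a blk=18 s=2: MISS | VC [50, 12, 42, 10]
  [13] addr=0x2a blk=10 s=2: VC-HIT | VC [50, 12, 42, 18]

MISSES = 8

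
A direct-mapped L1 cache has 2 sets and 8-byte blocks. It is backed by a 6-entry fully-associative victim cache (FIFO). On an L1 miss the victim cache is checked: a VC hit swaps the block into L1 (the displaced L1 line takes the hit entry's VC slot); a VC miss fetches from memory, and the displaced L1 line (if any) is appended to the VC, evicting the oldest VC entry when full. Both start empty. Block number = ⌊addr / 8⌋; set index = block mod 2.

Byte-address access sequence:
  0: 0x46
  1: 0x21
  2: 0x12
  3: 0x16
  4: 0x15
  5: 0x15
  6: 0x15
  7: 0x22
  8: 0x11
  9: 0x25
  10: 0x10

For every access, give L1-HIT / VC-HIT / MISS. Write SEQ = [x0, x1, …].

SEQ = [MISS, MISS, MISS, L1-HIT, L1-HIT, L1-HIT, L1-HIT, VC-HIT, VC-HIT, VC-HIT, VC-HIT]

  [0] addr=0x46 blk=8 s=0: MISS | VC []
  [1] addr=0x21 blk=4 s=0: MISS | VC [8]
  [2] addr=0x12 blk=2 s=0: MISS | VC [8, 4]
  [3] addr=0x16 blk=2 s=0: L1-HIT | VC [8, 4]
  [4] addr=0x15 blk=2 s=0: L1-HIT | VC [8, 4]
  [5] addr=0x15 blk=2 s=0: L1-HIT | VC [8, 4]
  [6] addr=0x15 blk=2 s=0: L1-HIT | VC [8, 4]
  [7] addr=0x22 blk=4 s=0: VC-HIT | VC [8, 2]
  [8] addr=0x11 blk=2 s=0: VC-HIT | VC [8, 4]
  [9] addr=0x25 blk=4 s=0: VC-HIT | VC [8, 2]
  [10] addr=0x10 blk=2 s=0: VC-HIT | VC [8, 4]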